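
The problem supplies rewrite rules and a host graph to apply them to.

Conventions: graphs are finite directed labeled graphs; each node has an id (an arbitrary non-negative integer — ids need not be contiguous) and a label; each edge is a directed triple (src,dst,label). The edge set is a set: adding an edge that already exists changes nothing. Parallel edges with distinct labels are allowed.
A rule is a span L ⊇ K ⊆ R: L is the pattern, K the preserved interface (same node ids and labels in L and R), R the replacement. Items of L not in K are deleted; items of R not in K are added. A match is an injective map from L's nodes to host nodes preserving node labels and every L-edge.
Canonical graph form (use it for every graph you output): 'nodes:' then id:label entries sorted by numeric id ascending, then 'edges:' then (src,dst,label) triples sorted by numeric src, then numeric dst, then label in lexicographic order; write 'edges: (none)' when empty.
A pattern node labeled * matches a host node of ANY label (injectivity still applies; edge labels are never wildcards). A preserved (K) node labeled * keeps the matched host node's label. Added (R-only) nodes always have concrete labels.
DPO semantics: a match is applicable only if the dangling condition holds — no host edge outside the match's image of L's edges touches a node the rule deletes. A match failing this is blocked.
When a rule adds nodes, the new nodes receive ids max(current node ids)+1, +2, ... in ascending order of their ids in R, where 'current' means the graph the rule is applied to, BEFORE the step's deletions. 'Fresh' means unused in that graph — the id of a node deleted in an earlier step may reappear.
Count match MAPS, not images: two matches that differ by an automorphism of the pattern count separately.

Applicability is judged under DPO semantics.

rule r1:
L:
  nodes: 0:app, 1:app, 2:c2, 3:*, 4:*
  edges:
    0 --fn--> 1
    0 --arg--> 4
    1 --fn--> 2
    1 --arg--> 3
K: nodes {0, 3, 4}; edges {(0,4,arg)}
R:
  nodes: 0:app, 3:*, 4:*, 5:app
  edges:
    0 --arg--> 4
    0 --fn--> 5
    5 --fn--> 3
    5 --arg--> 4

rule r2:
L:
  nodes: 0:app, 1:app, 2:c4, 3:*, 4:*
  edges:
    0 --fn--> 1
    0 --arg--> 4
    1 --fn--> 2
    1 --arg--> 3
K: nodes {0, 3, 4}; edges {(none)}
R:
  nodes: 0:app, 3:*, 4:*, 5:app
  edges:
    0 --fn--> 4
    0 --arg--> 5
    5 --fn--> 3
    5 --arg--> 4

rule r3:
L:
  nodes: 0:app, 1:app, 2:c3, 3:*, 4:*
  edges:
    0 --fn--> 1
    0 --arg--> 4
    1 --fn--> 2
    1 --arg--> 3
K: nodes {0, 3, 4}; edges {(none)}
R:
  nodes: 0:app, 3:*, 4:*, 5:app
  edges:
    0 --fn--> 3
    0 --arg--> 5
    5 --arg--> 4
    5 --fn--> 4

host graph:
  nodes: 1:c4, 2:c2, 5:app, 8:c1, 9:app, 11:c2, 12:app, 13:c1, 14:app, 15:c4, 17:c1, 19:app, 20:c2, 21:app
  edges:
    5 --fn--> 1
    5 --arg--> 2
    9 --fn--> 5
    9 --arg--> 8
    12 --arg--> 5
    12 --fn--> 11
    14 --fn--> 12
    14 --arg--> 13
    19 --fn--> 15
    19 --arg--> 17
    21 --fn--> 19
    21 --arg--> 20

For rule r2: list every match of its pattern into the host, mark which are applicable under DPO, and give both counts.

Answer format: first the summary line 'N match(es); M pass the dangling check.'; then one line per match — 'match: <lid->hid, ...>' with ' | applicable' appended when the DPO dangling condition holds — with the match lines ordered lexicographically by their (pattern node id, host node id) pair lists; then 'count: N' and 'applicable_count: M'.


2 match(es); 1 pass the dangling check.
match: 0->9, 1->5, 2->1, 3->2, 4->8
match: 0->21, 1->19, 2->15, 3->17, 4->20 | applicable
count: 2
applicable_count: 1


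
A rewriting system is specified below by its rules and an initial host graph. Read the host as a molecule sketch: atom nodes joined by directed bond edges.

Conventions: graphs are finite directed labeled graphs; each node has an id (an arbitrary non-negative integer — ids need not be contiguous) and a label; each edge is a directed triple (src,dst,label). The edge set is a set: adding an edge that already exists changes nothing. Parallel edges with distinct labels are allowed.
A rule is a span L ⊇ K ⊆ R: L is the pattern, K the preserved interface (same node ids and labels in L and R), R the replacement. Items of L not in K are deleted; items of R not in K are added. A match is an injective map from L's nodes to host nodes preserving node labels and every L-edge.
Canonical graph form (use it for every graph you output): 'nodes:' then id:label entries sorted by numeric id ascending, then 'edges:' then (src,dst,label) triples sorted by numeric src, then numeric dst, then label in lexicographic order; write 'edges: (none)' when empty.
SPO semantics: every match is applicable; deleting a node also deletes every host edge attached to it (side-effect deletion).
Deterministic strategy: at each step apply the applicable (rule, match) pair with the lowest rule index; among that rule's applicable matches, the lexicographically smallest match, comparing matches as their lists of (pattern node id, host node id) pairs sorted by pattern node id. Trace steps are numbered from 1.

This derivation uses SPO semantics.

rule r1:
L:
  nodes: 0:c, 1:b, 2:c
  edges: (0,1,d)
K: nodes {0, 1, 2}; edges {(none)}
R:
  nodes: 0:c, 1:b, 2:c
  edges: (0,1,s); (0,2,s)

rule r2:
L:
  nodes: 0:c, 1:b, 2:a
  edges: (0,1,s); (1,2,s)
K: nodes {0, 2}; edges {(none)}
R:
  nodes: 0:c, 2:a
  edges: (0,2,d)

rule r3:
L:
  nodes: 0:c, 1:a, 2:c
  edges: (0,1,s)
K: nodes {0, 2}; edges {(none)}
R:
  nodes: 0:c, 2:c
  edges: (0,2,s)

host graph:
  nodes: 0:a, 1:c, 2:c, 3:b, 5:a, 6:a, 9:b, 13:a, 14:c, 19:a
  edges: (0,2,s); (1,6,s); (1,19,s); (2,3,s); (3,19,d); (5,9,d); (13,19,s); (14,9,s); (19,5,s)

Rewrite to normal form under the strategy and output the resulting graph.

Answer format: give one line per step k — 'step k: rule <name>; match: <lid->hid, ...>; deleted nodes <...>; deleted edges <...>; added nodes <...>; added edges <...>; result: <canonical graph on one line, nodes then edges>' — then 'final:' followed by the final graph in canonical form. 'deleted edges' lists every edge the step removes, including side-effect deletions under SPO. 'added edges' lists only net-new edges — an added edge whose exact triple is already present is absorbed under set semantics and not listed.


step 1: rule r3; match: 0->1, 1->6, 2->2; deleted nodes 6; deleted edges (1,6,s); added nodes (none); added edges (1,2,s); result: nodes: 0:a, 1:c, 2:c, 3:b, 5:a, 9:b, 13:a, 14:c, 19:a edges: (0,2,s); (1,2,s); (1,19,s); (2,3,s); (3,19,d); (5,9,d); (13,19,s); (14,9,s); (19,5,s)
step 2: rule r3; match: 0->1, 1->19, 2->2; deleted nodes 19; deleted edges (1,19,s); (3,19,d); (13,19,s); (19,5,s); added nodes (none); added edges (none); result: nodes: 0:a, 1:c, 2:c, 3:b, 5:a, 9:b, 13:a, 14:c edges: (0,2,s); (1,2,s); (2,3,s); (5,9,d); (14,9,s)
final:
nodes: 0:a, 1:c, 2:c, 3:b, 5:a, 9:b, 13:a, 14:c
edges: (0,2,s); (1,2,s); (2,3,s); (5,9,d); (14,9,s)


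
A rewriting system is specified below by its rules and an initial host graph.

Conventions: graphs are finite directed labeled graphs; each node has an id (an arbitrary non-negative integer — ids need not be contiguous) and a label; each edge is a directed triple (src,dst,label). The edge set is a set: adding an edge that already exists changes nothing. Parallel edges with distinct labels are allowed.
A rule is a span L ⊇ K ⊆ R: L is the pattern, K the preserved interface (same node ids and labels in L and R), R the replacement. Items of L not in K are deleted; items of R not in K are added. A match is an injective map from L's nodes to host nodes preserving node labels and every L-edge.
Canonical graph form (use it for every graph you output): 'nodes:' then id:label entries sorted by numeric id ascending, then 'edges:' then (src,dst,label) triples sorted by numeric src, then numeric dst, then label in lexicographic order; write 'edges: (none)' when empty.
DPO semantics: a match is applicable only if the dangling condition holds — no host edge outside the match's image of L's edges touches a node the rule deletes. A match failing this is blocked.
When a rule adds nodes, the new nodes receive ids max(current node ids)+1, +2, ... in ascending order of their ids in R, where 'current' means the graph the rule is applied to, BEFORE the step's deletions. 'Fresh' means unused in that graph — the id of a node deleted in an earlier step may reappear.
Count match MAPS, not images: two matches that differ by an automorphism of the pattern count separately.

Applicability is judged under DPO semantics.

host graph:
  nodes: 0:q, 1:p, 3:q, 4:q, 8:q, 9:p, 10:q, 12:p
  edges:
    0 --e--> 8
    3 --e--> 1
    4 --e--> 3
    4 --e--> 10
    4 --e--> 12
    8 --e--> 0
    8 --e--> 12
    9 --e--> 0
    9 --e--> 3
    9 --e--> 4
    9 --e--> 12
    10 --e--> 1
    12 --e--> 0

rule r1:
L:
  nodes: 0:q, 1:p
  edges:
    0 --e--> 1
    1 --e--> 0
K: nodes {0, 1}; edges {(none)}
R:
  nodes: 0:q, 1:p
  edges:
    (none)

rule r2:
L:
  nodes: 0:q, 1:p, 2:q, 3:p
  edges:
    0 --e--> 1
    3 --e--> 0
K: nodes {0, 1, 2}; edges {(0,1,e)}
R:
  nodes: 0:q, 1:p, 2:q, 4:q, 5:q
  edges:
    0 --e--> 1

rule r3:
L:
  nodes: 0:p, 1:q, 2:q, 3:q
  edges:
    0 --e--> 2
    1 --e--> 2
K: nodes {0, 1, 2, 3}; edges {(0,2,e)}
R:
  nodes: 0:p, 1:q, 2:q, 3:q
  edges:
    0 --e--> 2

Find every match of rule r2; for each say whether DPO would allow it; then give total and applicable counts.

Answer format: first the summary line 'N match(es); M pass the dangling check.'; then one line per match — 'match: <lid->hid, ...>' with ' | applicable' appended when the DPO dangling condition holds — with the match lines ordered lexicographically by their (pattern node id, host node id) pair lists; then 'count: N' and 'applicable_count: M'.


8 match(es); 0 pass the dangling check.
match: 0->3, 1->1, 2->0, 3->9
match: 0->3, 1->1, 2->4, 3->9
match: 0->3, 1->1, 2->8, 3->9
match: 0->3, 1->1, 2->10, 3->9
match: 0->4, 1->12, 2->0, 3->9
match: 0->4, 1->12, 2->3, 3->9
match: 0->4, 1->12, 2->8, 3->9
match: 0->4, 1->12, 2->10, 3->9
count: 8
applicable_count: 0


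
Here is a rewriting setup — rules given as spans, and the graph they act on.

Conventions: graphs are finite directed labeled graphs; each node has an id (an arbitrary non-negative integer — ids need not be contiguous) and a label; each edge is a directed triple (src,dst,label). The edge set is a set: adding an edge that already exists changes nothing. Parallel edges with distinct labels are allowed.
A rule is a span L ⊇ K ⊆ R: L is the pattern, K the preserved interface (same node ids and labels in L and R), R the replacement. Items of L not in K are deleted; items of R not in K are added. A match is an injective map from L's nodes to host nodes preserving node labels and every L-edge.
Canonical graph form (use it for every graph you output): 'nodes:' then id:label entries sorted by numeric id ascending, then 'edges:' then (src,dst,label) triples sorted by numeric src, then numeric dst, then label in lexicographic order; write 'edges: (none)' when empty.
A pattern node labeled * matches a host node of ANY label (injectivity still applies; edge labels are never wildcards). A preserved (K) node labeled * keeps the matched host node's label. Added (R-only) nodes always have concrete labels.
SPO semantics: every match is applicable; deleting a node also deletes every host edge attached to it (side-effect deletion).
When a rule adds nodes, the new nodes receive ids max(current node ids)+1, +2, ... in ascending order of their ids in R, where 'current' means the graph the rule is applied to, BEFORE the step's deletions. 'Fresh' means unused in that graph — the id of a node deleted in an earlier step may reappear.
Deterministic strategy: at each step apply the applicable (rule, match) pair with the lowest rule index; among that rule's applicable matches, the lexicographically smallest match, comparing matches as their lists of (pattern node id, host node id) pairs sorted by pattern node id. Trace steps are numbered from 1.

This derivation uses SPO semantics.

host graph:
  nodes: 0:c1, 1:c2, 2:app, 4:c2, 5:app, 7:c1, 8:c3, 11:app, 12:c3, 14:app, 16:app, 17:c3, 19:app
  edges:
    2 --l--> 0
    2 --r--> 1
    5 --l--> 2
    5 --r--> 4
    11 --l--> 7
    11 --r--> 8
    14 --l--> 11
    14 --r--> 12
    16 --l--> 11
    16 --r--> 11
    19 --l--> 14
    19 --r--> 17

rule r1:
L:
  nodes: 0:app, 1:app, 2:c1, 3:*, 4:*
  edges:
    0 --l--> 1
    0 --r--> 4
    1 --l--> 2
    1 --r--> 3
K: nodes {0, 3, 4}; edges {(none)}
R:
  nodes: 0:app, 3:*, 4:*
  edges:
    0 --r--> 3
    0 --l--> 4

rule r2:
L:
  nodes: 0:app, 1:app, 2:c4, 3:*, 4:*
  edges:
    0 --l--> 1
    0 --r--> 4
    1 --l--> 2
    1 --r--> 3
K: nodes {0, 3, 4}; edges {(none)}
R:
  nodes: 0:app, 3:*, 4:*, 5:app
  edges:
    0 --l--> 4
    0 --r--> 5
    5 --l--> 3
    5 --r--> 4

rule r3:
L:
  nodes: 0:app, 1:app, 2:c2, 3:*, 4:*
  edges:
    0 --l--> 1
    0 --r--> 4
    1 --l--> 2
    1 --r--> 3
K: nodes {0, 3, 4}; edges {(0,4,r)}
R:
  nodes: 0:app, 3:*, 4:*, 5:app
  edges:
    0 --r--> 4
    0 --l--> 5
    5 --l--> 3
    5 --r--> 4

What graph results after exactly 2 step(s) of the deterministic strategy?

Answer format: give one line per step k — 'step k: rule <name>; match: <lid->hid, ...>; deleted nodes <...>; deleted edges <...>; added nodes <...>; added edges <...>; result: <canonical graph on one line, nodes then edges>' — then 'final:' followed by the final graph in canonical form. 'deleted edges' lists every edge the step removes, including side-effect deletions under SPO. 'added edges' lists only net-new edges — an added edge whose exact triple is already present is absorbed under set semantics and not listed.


step 1: rule r1; match: 0->5, 1->2, 2->0, 3->1, 4->4; deleted nodes 0, 2; deleted edges (2,0,l); (2,1,r); (5,2,l); (5,4,r); added nodes (none); added edges (5,1,r); (5,4,l); result: nodes: 1:c2, 4:c2, 5:app, 7:c1, 8:c3, 11:app, 12:c3, 14:app, 16:app, 17:c3, 19:app edges: (5,1,r); (5,4,l); (11,7,l); (11,8,r); (14,11,l); (14,12,r); (16,11,l); (16,11,r); (19,14,l); (19,17,r)
step 2: rule r1; match: 0->14, 1->11, 2->7, 3->8, 4->12; deleted nodes 7, 11; deleted edges (11,7,l); (11,8,r); (14,11,l); (14,12,r); (16,11,l); (16,11,r); added nodes (none); added edges (14,8,r); (14,12,l); result: nodes: 1:c2, 4:c2, 5:app, 8:c3, 12:c3, 14:app, 16:app, 17:c3, 19:app edges: (5,1,r); (5,4,l); (14,8,r); (14,12,l); (19,14,l); (19,17,r)
final:
nodes: 1:c2, 4:c2, 5:app, 8:c3, 12:c3, 14:app, 16:app, 17:c3, 19:app
edges: (5,1,r); (5,4,l); (14,8,r); (14,12,l); (19,14,l); (19,17,r)


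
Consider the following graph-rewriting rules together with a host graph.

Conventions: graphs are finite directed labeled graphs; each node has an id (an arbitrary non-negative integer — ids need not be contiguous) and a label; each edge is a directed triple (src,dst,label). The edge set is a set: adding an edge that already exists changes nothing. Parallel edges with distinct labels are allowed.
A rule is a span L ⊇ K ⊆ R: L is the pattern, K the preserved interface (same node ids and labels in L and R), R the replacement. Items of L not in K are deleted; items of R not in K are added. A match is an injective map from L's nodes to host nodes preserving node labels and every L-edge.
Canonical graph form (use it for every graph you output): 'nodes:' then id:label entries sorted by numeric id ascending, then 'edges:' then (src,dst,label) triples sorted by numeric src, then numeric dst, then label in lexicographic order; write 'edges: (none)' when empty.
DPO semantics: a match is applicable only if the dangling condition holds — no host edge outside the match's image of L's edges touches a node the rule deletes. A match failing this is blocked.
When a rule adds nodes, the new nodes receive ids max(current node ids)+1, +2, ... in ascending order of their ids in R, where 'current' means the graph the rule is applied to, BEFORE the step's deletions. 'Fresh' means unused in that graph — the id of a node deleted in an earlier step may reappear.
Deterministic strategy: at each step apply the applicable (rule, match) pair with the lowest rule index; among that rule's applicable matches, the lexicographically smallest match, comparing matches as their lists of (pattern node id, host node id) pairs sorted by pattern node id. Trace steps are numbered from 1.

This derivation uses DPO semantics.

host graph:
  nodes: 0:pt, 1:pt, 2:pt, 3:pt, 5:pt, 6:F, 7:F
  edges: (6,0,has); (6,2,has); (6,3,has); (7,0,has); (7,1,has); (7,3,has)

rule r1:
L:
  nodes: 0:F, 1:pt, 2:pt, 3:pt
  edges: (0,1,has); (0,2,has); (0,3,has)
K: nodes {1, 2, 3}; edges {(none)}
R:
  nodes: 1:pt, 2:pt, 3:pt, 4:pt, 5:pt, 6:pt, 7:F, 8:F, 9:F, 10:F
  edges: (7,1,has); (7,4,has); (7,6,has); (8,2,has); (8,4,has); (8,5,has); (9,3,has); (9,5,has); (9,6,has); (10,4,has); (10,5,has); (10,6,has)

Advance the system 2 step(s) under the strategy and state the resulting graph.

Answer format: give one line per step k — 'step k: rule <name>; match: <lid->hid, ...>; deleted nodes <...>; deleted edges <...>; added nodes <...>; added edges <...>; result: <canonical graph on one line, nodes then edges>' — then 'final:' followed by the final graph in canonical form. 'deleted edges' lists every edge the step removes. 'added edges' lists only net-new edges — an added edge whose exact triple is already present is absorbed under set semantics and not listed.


step 1: rule r1; match: 0->6, 1->0, 2->2, 3->3; deleted nodes 6; deleted edges (6,0,has); (6,2,has); (6,3,has); added nodes 8, 9, 10, 11, 12, 13, 14; added edges (11,0,has); (11,8,has); (11,10,has); (12,2,has); (12,8,has); (12,9,has); (13,3,has); (13,9,has); (13,10,has); (14,8,has); (14,9,has); (14,10,has); result: nodes: 0:pt, 1:pt, 2:pt, 3:pt, 5:pt, 7:F, 8:pt, 9:pt, 10:pt, 11:F, 12:F, 13:F, 14:F edges: (7,0,has); (7,1,has); (7,3,has); (11,0,has); (11,8,has); (11,10,has); (12,2,has); (12,8,has); (12,9,has); (13,3,has); (13,9,has); (13,10,has); (14,8,has); (14,9,has); (14,10,has)
step 2: rule r1; match: 0->7, 1->0, 2->1, 3->3; deleted nodes 7; deleted edges (7,0,has); (7,1,has); (7,3,has); added nodes 15, 16, 17, 18, 19, 20, 21; added edges (18,0,has); (18,15,has); (18,17,has); (19,1,has); (19,15,has); (19,16,has); (20,3,has); (20,16,has); (20,17,has); (21,15,has); (21,16,has); (21,17,has); result: nodes: 0:pt, 1:pt, 2:pt, 3:pt, 5:pt, 8:pt, 9:pt, 10:pt, 11:F, 12:F, 13:F, 14:F, 15:pt, 16:pt, 17:pt, 18:F, 19:F, 20:F, 21:F edges: (11,0,has); (11,8,has); (11,10,has); (12,2,has); (12,8,has); (12,9,has); (13,3,has); (13,9,has); (13,10,has); (14,8,has); (14,9,has); (14,10,has); (18,0,has); (18,15,has); (18,17,has); (19,1,has); (19,15,has); (19,16,has); (20,3,has); (20,16,has); (20,17,has); (21,15,has); (21,16,has); (21,17,has)
final:
nodes: 0:pt, 1:pt, 2:pt, 3:pt, 5:pt, 8:pt, 9:pt, 10:pt, 11:F, 12:F, 13:F, 14:F, 15:pt, 16:pt, 17:pt, 18:F, 19:F, 20:F, 21:F
edges: (11,0,has); (11,8,has); (11,10,has); (12,2,has); (12,8,has); (12,9,has); (13,3,has); (13,9,has); (13,10,has); (14,8,has); (14,9,has); (14,10,has); (18,0,has); (18,15,has); (18,17,has); (19,1,has); (19,15,has); (19,16,has); (20,3,has); (20,16,has); (20,17,has); (21,15,has); (21,16,has); (21,17,has)


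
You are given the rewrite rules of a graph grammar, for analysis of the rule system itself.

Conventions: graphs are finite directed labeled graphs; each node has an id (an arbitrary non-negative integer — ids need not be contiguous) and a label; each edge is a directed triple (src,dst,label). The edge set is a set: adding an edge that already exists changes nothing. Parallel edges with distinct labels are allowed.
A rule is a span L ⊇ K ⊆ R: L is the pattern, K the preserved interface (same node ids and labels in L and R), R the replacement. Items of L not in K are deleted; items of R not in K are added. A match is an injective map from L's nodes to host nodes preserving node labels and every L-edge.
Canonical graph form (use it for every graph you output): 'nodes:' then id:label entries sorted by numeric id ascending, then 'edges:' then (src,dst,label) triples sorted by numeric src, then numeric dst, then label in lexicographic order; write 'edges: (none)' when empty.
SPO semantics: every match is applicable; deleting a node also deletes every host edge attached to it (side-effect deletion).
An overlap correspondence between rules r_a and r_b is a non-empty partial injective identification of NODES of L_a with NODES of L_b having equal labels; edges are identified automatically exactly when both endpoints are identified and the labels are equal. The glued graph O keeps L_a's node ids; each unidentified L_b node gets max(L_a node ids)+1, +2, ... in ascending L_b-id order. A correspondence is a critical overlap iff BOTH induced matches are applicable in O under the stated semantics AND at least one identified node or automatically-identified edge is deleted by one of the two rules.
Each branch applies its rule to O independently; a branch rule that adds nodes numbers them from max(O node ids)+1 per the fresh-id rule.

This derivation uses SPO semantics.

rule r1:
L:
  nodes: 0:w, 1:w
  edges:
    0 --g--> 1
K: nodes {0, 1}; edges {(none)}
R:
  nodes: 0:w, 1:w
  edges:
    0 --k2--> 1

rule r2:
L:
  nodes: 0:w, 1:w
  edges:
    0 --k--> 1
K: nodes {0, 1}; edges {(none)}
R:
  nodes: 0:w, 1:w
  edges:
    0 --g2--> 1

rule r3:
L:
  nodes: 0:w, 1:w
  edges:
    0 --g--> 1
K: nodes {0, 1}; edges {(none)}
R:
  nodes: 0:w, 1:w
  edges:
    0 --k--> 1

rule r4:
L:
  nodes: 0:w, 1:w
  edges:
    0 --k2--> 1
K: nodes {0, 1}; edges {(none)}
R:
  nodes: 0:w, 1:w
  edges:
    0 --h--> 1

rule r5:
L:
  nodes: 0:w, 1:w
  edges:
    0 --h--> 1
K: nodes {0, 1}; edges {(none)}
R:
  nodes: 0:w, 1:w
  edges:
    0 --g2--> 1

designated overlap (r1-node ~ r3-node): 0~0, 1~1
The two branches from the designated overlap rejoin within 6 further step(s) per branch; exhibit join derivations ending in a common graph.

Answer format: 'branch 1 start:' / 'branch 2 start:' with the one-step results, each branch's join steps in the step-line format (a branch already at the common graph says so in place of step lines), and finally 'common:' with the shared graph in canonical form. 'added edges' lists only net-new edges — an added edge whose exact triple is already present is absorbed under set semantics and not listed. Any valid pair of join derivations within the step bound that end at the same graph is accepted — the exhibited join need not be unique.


branch 1 start:
nodes: 0:w, 1:w
edges: (0,1,k2)
branch 2 start:
nodes: 0:w, 1:w
edges: (0,1,k)
branch 1 step 1: rule r4; match: 0->0, 1->1; deleted nodes (none); deleted edges (0,1,k2); added nodes (none); added edges (0,1,h); result: nodes: 0:w, 1:w edges: (0,1,h)
branch 1 step 2: rule r5; match: 0->0, 1->1; deleted nodes (none); deleted edges (0,1,h); added nodes (none); added edges (0,1,g2); result: nodes: 0:w, 1:w edges: (0,1,g2)
branch 2 step 1: rule r2; match: 0->0, 1->1; deleted nodes (none); deleted edges (0,1,k); added nodes (none); added edges (0,1,g2); result: nodes: 0:w, 1:w edges: (0,1,g2)
common:
nodes: 0:w, 1:w
edges: (0,1,g2)


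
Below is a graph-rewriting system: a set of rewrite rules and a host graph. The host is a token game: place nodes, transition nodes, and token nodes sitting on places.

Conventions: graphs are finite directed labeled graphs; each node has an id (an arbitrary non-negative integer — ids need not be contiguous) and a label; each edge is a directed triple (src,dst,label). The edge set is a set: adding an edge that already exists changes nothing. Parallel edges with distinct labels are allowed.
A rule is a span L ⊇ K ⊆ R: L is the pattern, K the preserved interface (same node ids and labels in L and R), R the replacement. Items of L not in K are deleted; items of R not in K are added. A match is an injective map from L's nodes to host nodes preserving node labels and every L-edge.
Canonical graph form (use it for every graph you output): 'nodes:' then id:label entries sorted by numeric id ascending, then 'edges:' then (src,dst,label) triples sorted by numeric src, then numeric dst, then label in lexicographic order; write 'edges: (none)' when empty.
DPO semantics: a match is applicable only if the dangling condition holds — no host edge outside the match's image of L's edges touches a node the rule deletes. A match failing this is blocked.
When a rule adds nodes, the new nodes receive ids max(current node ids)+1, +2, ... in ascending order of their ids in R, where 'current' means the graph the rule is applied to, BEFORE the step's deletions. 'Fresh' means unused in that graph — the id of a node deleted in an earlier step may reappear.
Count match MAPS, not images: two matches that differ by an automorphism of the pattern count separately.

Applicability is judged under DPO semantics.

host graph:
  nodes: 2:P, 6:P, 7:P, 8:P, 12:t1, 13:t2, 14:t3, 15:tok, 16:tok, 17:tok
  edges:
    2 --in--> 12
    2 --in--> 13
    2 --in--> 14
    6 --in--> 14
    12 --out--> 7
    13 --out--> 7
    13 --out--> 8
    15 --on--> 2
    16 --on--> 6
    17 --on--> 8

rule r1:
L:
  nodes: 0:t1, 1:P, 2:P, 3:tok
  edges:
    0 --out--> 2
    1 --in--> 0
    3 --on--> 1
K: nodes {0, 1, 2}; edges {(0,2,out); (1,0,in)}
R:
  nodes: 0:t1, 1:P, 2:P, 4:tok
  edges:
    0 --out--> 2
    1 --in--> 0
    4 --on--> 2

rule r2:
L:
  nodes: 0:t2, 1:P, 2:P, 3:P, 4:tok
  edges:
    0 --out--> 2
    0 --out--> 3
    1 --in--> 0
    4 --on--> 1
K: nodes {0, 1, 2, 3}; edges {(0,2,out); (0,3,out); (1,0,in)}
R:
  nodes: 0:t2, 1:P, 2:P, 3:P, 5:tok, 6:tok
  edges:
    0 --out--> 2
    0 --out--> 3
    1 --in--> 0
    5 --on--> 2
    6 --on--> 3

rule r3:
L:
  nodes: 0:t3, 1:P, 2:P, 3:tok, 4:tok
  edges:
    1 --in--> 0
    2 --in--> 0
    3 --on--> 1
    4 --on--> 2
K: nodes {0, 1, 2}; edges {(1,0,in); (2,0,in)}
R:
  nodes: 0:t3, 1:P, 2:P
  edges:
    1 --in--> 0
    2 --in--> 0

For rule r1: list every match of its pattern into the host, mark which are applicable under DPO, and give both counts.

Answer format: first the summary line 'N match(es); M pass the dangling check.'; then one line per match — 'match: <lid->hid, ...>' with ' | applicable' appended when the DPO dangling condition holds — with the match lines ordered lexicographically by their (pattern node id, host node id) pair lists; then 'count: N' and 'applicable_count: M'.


1 match(es); 1 pass the dangling check.
match: 0->12, 1->2, 2->7, 3->15 | applicable
count: 1
applicable_count: 1


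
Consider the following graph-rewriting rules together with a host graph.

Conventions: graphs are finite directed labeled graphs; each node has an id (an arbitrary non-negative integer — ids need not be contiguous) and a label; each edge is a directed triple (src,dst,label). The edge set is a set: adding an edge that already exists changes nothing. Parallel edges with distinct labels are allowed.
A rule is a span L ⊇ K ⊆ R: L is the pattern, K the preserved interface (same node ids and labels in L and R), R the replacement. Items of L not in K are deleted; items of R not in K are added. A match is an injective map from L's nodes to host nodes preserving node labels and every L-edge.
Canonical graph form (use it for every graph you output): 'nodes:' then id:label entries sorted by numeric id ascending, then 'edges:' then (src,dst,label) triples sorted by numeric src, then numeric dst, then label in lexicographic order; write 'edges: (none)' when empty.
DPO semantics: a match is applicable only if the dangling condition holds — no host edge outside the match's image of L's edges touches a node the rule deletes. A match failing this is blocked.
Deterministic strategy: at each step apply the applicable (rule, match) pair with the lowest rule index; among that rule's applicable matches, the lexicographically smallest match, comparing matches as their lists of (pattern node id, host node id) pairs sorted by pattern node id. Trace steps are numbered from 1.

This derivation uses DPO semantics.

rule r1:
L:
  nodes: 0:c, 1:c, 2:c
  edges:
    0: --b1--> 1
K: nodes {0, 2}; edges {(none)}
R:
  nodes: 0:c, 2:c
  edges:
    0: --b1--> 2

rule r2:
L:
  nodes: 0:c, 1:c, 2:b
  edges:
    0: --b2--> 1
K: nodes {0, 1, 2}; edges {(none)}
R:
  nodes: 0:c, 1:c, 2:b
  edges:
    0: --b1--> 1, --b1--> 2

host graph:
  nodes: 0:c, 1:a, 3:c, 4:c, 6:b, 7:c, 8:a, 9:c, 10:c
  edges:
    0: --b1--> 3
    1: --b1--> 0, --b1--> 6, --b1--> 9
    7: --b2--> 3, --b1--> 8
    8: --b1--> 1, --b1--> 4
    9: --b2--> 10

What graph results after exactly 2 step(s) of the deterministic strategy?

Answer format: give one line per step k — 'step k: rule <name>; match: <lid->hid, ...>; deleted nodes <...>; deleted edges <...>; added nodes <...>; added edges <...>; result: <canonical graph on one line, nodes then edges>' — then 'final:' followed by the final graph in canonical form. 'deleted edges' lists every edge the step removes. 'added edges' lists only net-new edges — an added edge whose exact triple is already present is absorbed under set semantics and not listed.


step 1: rule r2; match: 0->7, 1->3, 2->6; deleted nodes (none); deleted edges (7,3,b2); added nodes (none); added edges (7,3,b1); (7,6,b1); result: nodes: 0:c, 1:a, 3:c, 4:c, 6:b, 7:c, 8:a, 9:c, 10:c edges: (0,3,b1); (1,0,b1); (1,6,b1); (1,9,b1); (7,3,b1); (7,6,b1); (7,8,b1); (8,1,b1); (8,4,b1); (9,10,b2)
step 2: rule r2; match: 0->9, 1->10, 2->6; deleted nodes (none); deleted edges (9,10,b2); added nodes (none); added edges (9,6,b1); (9,10,b1); result: nodes: 0:c, 1:a, 3:c, 4:c, 6:b, 7:c, 8:a, 9:c, 10:c edges: (0,3,b1); (1,0,b1); (1,6,b1); (1,9,b1); (7,3,b1); (7,6,b1); (7,8,b1); (8,1,b1); (8,4,b1); (9,6,b1); (9,10,b1)
final:
nodes: 0:c, 1:a, 3:c, 4:c, 6:b, 7:c, 8:a, 9:c, 10:c
edges: (0,3,b1); (1,0,b1); (1,6,b1); (1,9,b1); (7,3,b1); (7,6,b1); (7,8,b1); (8,1,b1); (8,4,b1); (9,6,b1); (9,10,b1)


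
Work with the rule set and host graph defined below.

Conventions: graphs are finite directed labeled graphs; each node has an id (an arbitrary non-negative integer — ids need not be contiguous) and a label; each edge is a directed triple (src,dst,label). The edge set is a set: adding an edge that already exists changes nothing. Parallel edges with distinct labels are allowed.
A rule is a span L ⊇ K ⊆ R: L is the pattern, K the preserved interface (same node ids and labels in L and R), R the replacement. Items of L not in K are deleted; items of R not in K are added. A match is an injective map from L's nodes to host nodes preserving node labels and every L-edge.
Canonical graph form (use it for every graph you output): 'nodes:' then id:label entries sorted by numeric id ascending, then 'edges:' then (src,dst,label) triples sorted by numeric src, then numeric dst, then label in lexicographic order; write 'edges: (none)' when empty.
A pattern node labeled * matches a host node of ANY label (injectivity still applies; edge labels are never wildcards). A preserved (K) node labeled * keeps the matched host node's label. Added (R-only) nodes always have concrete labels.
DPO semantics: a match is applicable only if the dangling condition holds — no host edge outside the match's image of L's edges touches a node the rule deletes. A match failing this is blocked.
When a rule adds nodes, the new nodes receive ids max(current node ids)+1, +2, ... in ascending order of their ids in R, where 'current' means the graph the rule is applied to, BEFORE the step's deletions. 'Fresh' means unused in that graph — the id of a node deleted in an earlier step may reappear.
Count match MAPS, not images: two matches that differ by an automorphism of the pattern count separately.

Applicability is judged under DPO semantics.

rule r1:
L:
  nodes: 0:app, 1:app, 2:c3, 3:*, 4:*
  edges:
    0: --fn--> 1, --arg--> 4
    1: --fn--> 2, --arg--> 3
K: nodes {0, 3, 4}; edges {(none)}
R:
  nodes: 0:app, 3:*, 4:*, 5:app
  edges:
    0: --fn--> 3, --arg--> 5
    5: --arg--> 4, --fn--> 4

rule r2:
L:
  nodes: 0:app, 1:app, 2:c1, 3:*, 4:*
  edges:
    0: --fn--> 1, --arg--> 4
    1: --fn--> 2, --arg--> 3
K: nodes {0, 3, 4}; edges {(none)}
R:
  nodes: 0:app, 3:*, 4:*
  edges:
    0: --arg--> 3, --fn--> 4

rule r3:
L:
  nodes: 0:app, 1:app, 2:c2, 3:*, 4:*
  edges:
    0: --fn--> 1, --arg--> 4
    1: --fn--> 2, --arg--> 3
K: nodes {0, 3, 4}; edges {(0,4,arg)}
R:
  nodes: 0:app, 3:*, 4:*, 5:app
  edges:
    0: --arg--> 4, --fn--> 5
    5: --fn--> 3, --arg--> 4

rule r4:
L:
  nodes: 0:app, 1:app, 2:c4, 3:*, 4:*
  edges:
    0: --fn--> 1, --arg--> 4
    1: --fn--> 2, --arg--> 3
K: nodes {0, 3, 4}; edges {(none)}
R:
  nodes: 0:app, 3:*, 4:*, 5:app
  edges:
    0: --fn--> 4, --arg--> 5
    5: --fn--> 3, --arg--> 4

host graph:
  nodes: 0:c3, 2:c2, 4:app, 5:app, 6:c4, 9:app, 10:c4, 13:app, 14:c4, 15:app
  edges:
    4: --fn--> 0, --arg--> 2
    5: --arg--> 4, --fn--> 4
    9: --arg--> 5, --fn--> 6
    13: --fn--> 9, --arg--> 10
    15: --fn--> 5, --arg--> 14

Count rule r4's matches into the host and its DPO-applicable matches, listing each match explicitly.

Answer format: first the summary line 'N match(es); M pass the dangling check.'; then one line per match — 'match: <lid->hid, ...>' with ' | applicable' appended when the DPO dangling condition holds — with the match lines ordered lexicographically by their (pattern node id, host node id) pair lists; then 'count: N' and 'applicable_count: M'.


1 match(es); 1 pass the dangling check.
match: 0->13, 1->9, 2->6, 3->5, 4->10 | applicable
count: 1
applicable_count: 1


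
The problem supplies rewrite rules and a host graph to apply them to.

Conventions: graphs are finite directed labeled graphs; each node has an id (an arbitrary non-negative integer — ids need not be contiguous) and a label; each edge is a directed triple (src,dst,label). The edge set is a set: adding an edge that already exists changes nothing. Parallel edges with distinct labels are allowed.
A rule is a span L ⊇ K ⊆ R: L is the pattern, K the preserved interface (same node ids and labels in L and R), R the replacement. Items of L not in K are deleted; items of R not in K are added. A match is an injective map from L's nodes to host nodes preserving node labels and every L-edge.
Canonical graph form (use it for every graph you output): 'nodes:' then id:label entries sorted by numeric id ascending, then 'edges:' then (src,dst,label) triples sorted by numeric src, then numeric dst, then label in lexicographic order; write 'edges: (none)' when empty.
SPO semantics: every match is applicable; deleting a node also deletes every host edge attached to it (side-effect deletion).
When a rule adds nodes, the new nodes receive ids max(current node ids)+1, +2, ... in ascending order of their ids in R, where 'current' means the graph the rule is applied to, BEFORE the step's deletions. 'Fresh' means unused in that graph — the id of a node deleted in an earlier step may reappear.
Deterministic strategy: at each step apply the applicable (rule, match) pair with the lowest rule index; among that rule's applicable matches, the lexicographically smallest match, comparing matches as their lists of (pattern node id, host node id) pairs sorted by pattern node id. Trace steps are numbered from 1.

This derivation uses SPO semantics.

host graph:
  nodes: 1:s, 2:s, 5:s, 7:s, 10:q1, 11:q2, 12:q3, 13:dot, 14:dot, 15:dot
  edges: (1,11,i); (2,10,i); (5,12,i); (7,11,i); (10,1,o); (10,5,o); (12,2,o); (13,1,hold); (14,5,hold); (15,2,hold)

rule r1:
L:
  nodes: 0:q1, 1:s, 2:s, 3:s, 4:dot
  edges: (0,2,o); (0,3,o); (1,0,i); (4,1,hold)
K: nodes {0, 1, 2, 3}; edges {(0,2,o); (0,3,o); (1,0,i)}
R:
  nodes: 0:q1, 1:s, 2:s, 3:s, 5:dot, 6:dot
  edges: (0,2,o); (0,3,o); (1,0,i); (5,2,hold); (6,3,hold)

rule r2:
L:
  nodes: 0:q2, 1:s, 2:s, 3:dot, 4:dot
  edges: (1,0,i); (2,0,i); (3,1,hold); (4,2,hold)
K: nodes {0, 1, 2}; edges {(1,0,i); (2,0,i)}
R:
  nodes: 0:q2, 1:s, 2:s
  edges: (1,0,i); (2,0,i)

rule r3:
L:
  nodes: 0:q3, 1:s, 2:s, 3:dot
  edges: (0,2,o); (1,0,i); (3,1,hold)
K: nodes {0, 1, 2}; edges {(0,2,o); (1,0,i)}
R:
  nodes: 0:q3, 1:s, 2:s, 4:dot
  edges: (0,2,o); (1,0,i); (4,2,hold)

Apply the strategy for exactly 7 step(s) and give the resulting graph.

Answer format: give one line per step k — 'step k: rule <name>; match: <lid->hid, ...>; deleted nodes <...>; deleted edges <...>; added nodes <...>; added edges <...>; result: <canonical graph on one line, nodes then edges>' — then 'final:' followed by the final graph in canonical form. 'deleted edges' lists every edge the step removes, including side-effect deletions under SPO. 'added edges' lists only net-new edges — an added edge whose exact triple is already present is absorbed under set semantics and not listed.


step 1: rule r1; match: 0->10, 1->2, 2->1, 3->5, 4->15; deleted nodes 15; deleted edges (15,2,hold); added nodes 16, 17; added edges (16,1,hold); (17,5,hold); result: nodes: 1:s, 2:s, 5:s, 7:s, 10:q1, 11:q2, 12:q3, 13:dot, 14:dot, 16:dot, 17:dot edges: (1,11,i); (2,10,i); (5,12,i); (7,11,i); (10,1,o); (10,5,o); (12,2,o); (13,1,hold); (14,5,hold); (16,1,hold); (17,5,hold)
step 2: rule r3; match: 0->12, 1->5, 2->2, 3->14; deleted nodes 14; deleted edges (14,5,hold); added nodes 18; added edges (18,2,hold); result: nodes: 1:s, 2:s, 5:s, 7:s, 10:q1, 11:q2, 12:q3, 13:dot, 16:dot, 17:dot, 18:dot edges: (1,11,i); (2,10,i); (5,12,i); (7,11,i); (10,1,o); (10,5,o); (12,2,o); (13,1,hold); (16,1,hold); (17,5,hold); (18,2,hold)
step 3: rule r1; match: 0->10, 1->2, 2->1, 3->5, 4->18; deleted nodes 18; deleted edges (18,2,hold); added nodes 19, 20; added edges (19,1,hold); (20,5,hold); result: nodes: 1:s, 2:s, 5:s, 7:s, 10:q1, 11:q2, 12:q3, 13:dot, 16:dot, 17:dot, 19:dot, 20:dot edges: (1,11,i); (2,10,i); (5,12,i); (7,11,i); (10,1,o); (10,5,o); (12,2,o); (13,1,hold); (16,1,hold); (17,5,hold); (19,1,hold); (20,5,hold)
step 4: rule r3; match: 0->12, 1->5, 2->2, 3->17; deleted nodes 17; deleted edges (17,5,hold); added nodes 21; added edges (21,2,hold); result: nodes: 1:s, 2:s, 5:s, 7:s, 10:q1, 11:q2, 12:q3, 13:dot, 16:dot, 19:dot, 20:dot, 21:dot edges: (1,11,i); (2,10,i); (5,12,i); (7,11,i); (10,1,o); (10,5,o); (12,2,o); (13,1,hold); (16,1,hold); (19,1,hold); (20,5,hold); (21,2,hold)
step 5: rule r1; match: 0->10, 1->2, 2->1, 3->5, 4->21; deleted nodes 21; deleted edges (21,2,hold); added nodes 22, 23; added edges (22,1,hold); (23,5,hold); result: nodes: 1:s, 2:s, 5:s, 7:s, 10:q1, 11:q2, 12:q3, 13:dot, 16:dot, 19:dot, 20:dot, 22:dot, 23:dot edges: (1,11,i); (2,10,i); (5,12,i); (7,11,i); (10,1,o); (10,5,o); (12,2,o); (13,1,hold); (16,1,hold); (19,1,hold); (20,5,hold); (22,1,hold); (23,5,hold)
step 6: rule r3; match: 0->12, 1->5, 2->2, 3->20; deleted nodes 20; deleted edges (20,5,hold); added nodes 24; added edges (24,2,hold); result: nodes: 1:s, 2:s, 5:s, 7:s, 10:q1, 11:q2, 12:q3, 13:dot, 16:dot, 19:dot, 22:dot, 23:dot, 24:dot edges: (1,11,i); (2,10,i); (5,12,i); (7,11,i); (10,1,o); (10,5,o); (12,2,o); (13,1,hold); (16,1,hold); (19,1,hold); (22,1,hold); (23,5,hold); (24,2,hold)
step 7: rule r1; match: 0->10, 1->2, 2->1, 3->5, 4->24; deleted nodes 24; deleted edges (24,2,hold); added nodes 25, 26; added edges (25,1,hold); (26,5,hold); result: nodes: 1:s, 2:s, 5:s, 7:s, 10:q1, 11:q2, 12:q3, 13:dot, 16:dot, 19:dot, 22:dot, 23:dot, 25:dot, 26:dot edges: (1,11,i); (2,10,i); (5,12,i); (7,11,i); (10,1,o); (10,5,o); (12,2,o); (13,1,hold); (16,1,hold); (19,1,hold); (22,1,hold); (23,5,hold); (25,1,hold); (26,5,hold)
final:
nodes: 1:s, 2:s, 5:s, 7:s, 10:q1, 11:q2, 12:q3, 13:dot, 16:dot, 19:dot, 22:dot, 23:dot, 25:dot, 26:dot
edges: (1,11,i); (2,10,i); (5,12,i); (7,11,i); (10,1,o); (10,5,o); (12,2,o); (13,1,hold); (16,1,hold); (19,1,hold); (22,1,hold); (23,5,hold); (25,1,hold); (26,5,hold)


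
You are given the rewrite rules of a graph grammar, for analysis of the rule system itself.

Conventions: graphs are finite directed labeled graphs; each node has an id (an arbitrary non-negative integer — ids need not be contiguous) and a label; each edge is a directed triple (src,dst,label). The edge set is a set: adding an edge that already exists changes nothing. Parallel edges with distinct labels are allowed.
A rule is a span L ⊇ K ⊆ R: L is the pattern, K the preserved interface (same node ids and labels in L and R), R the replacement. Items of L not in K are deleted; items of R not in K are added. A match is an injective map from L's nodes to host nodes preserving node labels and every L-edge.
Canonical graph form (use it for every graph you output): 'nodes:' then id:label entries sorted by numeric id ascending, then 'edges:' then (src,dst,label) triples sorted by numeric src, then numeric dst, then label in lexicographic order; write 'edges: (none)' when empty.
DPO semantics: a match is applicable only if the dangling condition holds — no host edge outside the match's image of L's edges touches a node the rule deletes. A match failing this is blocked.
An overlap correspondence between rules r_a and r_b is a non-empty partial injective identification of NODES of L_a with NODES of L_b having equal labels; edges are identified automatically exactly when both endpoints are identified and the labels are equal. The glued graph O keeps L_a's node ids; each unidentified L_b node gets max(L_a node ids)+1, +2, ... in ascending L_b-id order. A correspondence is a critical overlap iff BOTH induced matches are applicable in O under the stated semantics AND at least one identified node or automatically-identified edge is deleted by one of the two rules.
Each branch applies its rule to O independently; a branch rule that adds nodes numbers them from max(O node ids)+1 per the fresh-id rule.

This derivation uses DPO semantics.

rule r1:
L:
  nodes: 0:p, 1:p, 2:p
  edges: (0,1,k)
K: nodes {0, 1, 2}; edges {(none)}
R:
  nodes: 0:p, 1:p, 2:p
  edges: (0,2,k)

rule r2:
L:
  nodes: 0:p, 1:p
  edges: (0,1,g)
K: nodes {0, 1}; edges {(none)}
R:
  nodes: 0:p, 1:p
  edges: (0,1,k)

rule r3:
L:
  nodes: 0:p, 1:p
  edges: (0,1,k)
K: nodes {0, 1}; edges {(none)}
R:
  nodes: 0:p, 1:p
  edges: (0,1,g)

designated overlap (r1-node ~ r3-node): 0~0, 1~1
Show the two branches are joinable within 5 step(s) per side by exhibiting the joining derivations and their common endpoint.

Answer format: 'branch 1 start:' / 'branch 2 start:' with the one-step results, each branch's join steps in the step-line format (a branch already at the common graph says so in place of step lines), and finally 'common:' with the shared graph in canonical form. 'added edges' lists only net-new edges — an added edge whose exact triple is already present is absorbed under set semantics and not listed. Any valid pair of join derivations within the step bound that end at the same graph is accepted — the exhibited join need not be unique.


branch 1 start:
nodes: 0:p, 1:p, 2:p
edges: (0,2,k)
branch 2 start:
nodes: 0:p, 1:p, 2:p
edges: (0,1,g)
branch 1 step 1: rule r1; match: 0->0, 1->2, 2->1; deleted nodes (none); deleted edges (0,2,k); added nodes (none); added edges (0,1,k); result: nodes: 0:p, 1:p, 2:p edges: (0,1,k)
branch 2 step 1: rule r2; match: 0->0, 1->1; deleted nodes (none); deleted edges (0,1,g); added nodes (none); added edges (0,1,k); result: nodes: 0:p, 1:p, 2:p edges: (0,1,k)
common:
nodes: 0:p, 1:p, 2:p
edges: (0,1,k)
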